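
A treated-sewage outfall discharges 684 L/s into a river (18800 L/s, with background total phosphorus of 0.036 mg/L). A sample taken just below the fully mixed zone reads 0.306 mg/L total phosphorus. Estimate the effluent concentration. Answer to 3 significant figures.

Mass balance: 18800·0.03600 + 684.0·Cₑ = 19480·0.3060
→ Cₑ = (19480·0.3060 − 18800·0.03600) / 684.0 = 7.727 mg/L.

7.73 mg/L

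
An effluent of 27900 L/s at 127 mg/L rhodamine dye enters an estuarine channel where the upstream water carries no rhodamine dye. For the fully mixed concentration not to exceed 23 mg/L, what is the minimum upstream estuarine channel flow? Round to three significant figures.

126000 L/s

Set C_mix = 23: (Q·0 + 27900·127.0) / (Q + 27900) = 23
→ Q = 27900·(127.0 − 23)/(23 − 0) = 126200 L/s.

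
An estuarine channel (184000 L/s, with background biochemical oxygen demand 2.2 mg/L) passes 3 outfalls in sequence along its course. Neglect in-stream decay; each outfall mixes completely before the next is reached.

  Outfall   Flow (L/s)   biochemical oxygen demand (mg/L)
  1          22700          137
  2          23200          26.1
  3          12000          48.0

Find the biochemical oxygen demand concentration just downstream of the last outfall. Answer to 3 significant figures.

After outfall 1: Q = 184000 + 22700 = 206700 L/s; C = (184000·2.200 + 22700·137.0)/206700 = 17.00 mg/L.
After outfall 2: Q = 206700 + 23200 = 229900 L/s; C = (206700·17.00 + 23200·26.10)/229900 = 17.92 mg/L.
After outfall 3: Q = 229900 + 12000 = 241900 L/s; C = (229900·17.92 + 12000·48.00)/241900 = 19.41 mg/L.

19.4 mg/L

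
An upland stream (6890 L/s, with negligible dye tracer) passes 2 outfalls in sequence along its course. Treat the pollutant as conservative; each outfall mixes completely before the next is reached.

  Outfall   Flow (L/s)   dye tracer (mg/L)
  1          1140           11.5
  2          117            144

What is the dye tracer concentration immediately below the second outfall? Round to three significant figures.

3.68 mg/L

Below outfall 1: Q → 8030 L/s, C = (6890·0 + 1140·11.50)/8030 = 1.633 mg/L.
Below outfall 2: Q → 8147 L/s, C = (8030·1.633 + 117.0·144.0)/8147 = 3.677 mg/L.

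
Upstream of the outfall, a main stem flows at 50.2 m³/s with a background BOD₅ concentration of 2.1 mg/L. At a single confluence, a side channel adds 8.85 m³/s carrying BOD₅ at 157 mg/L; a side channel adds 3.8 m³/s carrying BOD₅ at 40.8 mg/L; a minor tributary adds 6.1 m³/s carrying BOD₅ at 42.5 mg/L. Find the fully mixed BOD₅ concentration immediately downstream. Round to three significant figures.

Mixed concentration C = ΣQC/ΣQ = (50.20·2.100 + 8.850·157.0 + 3.800·40.80 + 6.100·42.50) / 68.95 = 1909/68.95 = 27.69 mg/L.

27.7 mg/L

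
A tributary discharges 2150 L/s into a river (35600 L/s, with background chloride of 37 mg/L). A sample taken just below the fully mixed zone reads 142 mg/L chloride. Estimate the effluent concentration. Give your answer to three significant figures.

Mass balance: 35600·37.00 + 2150·Cₑ = 37750·142.0
→ Cₑ = (37750·142.0 − 35600·37.00) / 2150 = 1881 mg/L.

1880 mg/L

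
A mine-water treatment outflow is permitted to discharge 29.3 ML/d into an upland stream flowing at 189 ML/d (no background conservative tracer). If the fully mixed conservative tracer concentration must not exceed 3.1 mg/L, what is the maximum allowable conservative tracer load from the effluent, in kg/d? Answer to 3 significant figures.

Mass balance at the limit: 189.0·0 + 29.30·Cₑ = 218.3·3.1 → Cₑ = 23.10 mg/L.
29.30 ML/d = 0.3391 m³/s. Load = 0.3391 m³/s × 23.10 g/m³ × 86 400 s/d = 676.7 kg/d.

677 kg/d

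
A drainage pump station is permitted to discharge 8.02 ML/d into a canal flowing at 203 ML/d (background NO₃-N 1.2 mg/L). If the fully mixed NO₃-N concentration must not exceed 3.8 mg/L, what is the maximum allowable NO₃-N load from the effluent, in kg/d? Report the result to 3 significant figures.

Mass balance at the limit: 203.0·1.200 + 8.020·Cₑ = 211.0·3.8 → Cₑ = 69.61 mg/L.
8.020 ML/d = 0.09282 m³/s. Load = 0.09282 m³/s × 69.61 g/m³ × 86 400 s/d = 558.3 kg/d.

558 kg/d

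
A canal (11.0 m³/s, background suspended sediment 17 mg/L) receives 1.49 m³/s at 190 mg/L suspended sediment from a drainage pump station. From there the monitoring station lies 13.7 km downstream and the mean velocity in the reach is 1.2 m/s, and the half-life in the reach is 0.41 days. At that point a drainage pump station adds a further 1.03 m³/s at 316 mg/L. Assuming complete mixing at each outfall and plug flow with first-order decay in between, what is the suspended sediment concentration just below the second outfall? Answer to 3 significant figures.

Conservation of mass: C = (11.00·17.00 + 1.490·190.0) / 12.49 = 470.1/12.49 = 37.64 mg/L; combined flow 12.49 m³/s.
Travel time t = 13.7·1000 / 1.2 = 11420 s = 3.171 h.
Half-life 0.41 d → k = ln 2 / 0.41 = 1.691 d⁻¹.
Applying C = C₀e^(−kt): 37.64 × 0.7998 = 30.10 mg/L.
At the second outfall, C = (12.49·30.10 + 1.030·316.0) / (12.49 + 1.030) = 51.88 mg/L.

51.9 mg/L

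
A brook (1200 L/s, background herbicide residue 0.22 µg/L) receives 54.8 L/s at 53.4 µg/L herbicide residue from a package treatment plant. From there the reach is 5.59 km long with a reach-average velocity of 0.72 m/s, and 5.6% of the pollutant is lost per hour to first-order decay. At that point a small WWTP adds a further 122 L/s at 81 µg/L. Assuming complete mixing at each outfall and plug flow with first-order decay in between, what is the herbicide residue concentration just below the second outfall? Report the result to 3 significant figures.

9.22 µg/L

After mixing, C = (1200·0.2200 + 54.80·53.40) / 1255 = 3190/1255 = 2.542 µg/L; combined flow 1255 L/s.
Travel time t = 5.59·1000 / 0.72 = 7764 s = 2.157 h.
5.6%/h lost → k = −ln(1 − 0.056) = 0.05763 h⁻¹.
Applying C = C₀e^(−kt): 2.542 × 0.8831 = 2.245 µg/L.
At the second outfall, C = (1255·2.245 + 122.0·81.00) / (1255 + 122.0) = 9.224 µg/L.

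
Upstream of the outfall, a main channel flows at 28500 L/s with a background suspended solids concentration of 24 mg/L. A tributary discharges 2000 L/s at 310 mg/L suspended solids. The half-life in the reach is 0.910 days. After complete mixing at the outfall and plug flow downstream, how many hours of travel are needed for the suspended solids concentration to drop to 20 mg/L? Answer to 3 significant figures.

23.9 h

Mass balance: C = (28500·24.00 + 2000·310.0) / 30500 = 1304000/30500 = 42.75 mg/L.
Half-life 0.910 d → k = ln 2 / 0.910 = 0.7617 d⁻¹.
42.75·exp(−k·t) = 20 → t = ln(42.75/20)/k = 86180 s = 23.94 h.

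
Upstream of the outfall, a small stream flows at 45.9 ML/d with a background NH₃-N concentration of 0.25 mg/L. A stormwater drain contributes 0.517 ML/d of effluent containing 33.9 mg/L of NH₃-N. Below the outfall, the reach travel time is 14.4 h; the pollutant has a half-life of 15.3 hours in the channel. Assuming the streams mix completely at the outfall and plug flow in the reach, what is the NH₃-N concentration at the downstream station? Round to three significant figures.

After mixing, C = (45.90·0.2500 + 0.5170·33.90) / 46.42 = 29.00/46.42 = 0.6248 mg/L.
Half-life 15.3 h → k = ln 2 / 15.3 = 0.04530 h⁻¹ = 1.087 d⁻¹.
After decay, C = 0.6248 × e^(−kt) = 0.6248 × 0.5208 = 0.3254 mg/L.

0.325 mg/L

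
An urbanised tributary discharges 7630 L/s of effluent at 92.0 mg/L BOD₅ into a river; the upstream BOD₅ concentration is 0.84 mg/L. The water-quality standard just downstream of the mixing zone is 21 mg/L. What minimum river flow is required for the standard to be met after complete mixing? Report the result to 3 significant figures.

26900 L/s

Set C_mix = 21: (Q·0.8400 + 7630·92.00) / (Q + 7630) = 21
→ Q = 7630·(92.00 − 21)/(21 − 0.8400) = 26870 L/s.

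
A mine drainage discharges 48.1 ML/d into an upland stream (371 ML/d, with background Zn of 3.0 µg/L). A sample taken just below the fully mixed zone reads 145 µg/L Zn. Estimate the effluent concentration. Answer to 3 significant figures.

1240 µg/L

Mass balance: 371.0·3.000 + 48.10·Cₑ = 419.1·145.0
→ Cₑ = (419.1·145.0 − 371.0·3.000) / 48.10 = 1240 µg/L.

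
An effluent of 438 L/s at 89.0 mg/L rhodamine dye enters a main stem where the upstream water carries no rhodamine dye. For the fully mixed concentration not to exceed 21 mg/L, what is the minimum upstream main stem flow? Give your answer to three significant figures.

1420 L/s

Set C_mix = 21: (Q·0 + 438.0·89.00) / (Q + 438.0) = 21
→ Q = 438.0·(89.00 − 21)/(21 − 0) = 1418 L/s.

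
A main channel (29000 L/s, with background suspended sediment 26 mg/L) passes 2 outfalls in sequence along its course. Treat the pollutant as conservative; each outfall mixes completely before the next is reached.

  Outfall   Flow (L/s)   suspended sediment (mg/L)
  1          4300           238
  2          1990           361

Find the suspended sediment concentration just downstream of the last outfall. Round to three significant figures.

70.7 mg/L

After outfall 1: Q = 29000 + 4300 = 33300 L/s; C = (29000·26.00 + 4300·238.0)/33300 = 53.38 mg/L.
After outfall 2: Q = 33300 + 1990 = 35290 L/s; C = (33300·53.38 + 1990·361.0)/35290 = 70.72 mg/L.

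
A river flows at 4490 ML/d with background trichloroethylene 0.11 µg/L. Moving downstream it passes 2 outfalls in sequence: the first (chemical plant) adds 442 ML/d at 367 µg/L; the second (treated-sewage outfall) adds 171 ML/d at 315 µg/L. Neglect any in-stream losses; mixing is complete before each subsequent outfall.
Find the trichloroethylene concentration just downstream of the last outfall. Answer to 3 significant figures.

42.4 µg/L

Outfall 1: combined Q = 4932 ML/d; C = (4490·0.1100 + 442.0·367.0)/4932 = 32.99 µg/L.
Outfall 2: combined Q = 5103 ML/d; C = (4932·32.99 + 171.0·315.0)/5103 = 42.44 µg/L.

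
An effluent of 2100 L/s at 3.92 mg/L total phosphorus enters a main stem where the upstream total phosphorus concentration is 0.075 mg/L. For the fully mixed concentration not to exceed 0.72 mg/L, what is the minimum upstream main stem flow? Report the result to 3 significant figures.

Set C_mix = 0.72: (Q·0.07500 + 2100·3.920) / (Q + 2100) = 0.72
→ Q = 2100·(3.920 − 0.72)/(0.72 − 0.07500) = 10420 L/s.

10400 L/s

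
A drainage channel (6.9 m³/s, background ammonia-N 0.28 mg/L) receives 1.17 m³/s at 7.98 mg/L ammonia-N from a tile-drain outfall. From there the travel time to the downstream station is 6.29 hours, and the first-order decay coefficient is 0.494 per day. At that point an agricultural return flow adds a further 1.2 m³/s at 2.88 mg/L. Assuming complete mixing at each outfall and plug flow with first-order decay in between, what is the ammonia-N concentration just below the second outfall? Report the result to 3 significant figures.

1.44 mg/L

After mixing, C = (6.900·0.2800 + 1.170·7.980) / 8.070 = 11.27/8.070 = 1.396 mg/L; combined flow 8.070 m³/s.
First-order decay: C = 1.396·exp(−k·t) = 1.396·0.8786 = 1.227 mg/L.
At the second outfall, C = (8.070·1.227 + 1.200·2.880) / (8.070 + 1.200) = 1.441 mg/L.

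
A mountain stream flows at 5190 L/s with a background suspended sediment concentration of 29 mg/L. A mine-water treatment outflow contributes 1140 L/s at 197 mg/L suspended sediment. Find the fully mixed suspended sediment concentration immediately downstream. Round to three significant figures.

59.3 mg/L

Flow-weighted average: C = (5190·29.00 + 1140·197.0) / 6330 = 375100/6330 = 59.26 mg/L.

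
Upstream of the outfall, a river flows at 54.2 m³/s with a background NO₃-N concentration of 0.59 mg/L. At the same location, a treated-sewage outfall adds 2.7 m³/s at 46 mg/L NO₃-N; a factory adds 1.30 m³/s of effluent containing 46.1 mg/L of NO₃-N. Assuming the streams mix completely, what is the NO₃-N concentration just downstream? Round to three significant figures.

After mixing, C = (54.20·0.5900 + 2.700·46.00 + 1.300·46.10) / 58.20 = 216.1/58.20 = 3.713 mg/L.

3.71 mg/L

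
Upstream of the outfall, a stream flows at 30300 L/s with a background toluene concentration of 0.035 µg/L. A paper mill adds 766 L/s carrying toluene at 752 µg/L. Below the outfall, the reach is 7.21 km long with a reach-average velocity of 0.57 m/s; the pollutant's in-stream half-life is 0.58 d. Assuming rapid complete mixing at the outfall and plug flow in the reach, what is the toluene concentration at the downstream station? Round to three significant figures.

Mass balance: C = (30300·0.03500 + 766.0·752.0) / 31070 = 577100/31070 = 18.58 µg/L.
Travel time t = 7.21·1000 / 0.57 = 12650 s = 3.514 h.
Half-life 0.58 d → k = ln 2 / 0.58 = 1.195 d⁻¹.
First-order decay: C = 18.58·exp(−k·t) = 18.58·0.8395 = 15.59 µg/L.

15.6 µg/L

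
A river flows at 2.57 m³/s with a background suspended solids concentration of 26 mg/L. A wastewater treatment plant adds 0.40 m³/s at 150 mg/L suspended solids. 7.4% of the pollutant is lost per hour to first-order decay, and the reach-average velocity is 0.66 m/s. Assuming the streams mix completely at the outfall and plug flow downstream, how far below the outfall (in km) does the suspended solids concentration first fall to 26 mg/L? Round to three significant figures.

After mixing, C = (2.570·26.00 + 0.4000·150.0) / 2.970 = 126.8/2.970 = 42.70 mg/L.
7.4%/h lost → k = −ln(1 − 0.074) = 0.07688 h⁻¹.
Set 42.70·exp(−k·t) = 26 → t = ln(42.70/26)/k = 23230 s = 6.453 h.
Distance = v·t = 0.66·23230 = 15330 m = 15.33 km.

15.3 km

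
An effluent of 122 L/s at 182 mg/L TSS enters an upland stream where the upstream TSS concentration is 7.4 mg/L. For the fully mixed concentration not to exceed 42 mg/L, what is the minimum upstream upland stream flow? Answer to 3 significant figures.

494 L/s

Set C_mix = 42: (Q·7.400 + 122.0·182.0) / (Q + 122.0) = 42
→ Q = 122.0·(182.0 − 42)/(42 − 7.400) = 493.6 L/s.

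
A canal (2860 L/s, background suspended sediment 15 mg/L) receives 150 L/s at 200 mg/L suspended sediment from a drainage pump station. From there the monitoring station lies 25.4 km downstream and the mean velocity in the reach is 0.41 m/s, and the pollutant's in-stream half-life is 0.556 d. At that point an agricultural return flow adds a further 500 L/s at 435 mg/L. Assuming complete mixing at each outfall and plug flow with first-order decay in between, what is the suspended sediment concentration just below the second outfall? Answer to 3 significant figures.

Mass balance: C = (2860·15.00 + 150.0·200.0) / 3010 = 72900/3010 = 24.22 mg/L; combined flow 3010 L/s.
Travel time t = 25.4·1000 / 0.41 = 61950 s = 17.21 h.
Half-life 0.556 d → k = ln 2 / 0.556 = 1.247 d⁻¹.
Decay over the reach: 24.22·exp(−kt) = 24.22·0.4091 = 9.907 mg/L.
At the second outfall, C = (3010·9.907 + 500.0·435.0) / (3010 + 500.0) = 70.46 mg/L.

70.5 mg/L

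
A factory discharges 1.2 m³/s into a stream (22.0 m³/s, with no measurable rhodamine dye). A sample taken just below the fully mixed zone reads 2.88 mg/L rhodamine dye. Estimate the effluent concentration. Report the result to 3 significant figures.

55.7 mg/L

Mass balance: 22.00·0 + 1.200·Cₑ = 23.20·2.880
→ Cₑ = (23.20·2.880 − 22.00·0) / 1.200 = 55.68 mg/L.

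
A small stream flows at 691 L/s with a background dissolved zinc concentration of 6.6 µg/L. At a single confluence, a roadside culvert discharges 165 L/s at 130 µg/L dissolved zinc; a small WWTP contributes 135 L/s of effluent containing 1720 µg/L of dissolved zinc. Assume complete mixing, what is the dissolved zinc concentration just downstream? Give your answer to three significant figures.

261 µg/L

After mixing, C = (691.0·6.600 + 165.0·130.0 + 135.0·1720) / 991.0 = 258200/991.0 = 260.6 µg/L.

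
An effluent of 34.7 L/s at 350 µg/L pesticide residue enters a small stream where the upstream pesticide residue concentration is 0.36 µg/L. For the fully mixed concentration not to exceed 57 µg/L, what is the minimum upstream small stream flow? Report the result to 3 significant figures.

180 L/s

Set C_mix = 57: (Q·0.3600 + 34.70·350.0) / (Q + 34.70) = 57
→ Q = 34.70·(350.0 − 57)/(57 − 0.3600) = 179.5 L/s.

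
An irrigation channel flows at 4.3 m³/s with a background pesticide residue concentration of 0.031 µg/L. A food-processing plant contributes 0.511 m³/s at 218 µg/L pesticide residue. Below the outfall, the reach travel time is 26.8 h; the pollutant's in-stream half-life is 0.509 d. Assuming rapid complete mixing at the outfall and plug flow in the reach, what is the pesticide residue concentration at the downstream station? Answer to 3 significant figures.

After mixing, C = (4.300·0.03100 + 0.5110·218.0) / 4.811 = 111.5/4.811 = 23.18 µg/L.
Half-life 0.509 d → k = ln 2 / 0.509 = 1.362 d⁻¹.
Decay over the reach: 23.18·exp(−kt) = 23.18·0.2186 = 5.067 µg/L.

5.07 µg/L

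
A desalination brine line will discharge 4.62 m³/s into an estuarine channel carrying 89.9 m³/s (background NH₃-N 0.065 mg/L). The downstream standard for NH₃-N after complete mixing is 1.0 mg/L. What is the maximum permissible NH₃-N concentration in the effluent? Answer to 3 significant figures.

19.2 mg/L

At the limit, (Qr·Cr + Qe·Cₑ)/(Qr + Qe) = 1.0:
Cₑ = (94.52·1.0 − 89.90·0.06500) / 4.620 = 19.19 mg/L.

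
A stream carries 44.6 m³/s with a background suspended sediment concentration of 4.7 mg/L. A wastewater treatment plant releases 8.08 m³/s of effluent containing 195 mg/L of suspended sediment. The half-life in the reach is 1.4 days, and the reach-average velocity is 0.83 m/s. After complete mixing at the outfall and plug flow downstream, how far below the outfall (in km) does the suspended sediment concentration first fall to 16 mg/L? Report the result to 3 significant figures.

After mixing, C = (44.60·4.700 + 8.080·195.0) / 52.68 = 1785/52.68 = 33.89 mg/L.
Half-life 1.4 d → k = ln 2 / 1.4 = 0.4951 d⁻¹.
Set 33.89·exp(−k·t) = 16 → t = ln(33.89/16)/k = 131000 s = 36.38 h.
Distance = v·t = 0.83·131000 = 108700 m = 108.7 km.

109 km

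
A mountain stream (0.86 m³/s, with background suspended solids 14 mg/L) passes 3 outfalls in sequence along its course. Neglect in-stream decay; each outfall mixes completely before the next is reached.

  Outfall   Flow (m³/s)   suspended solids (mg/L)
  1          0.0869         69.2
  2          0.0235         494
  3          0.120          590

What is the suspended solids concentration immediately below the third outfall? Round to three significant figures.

Below outfall 1: Q → 0.9469 m³/s, C = (0.8600·14.00 + 0.08690·69.20)/0.9469 = 19.07 mg/L.
Below outfall 2: Q → 0.9704 m³/s, C = (0.9469·19.07 + 0.02350·494.0)/0.9704 = 30.57 mg/L.
Below outfall 3: Q → 1.090 m³/s, C = (0.9704·30.57 + 0.1200·590.0)/1.090 = 92.13 mg/L.

92.1 mg/L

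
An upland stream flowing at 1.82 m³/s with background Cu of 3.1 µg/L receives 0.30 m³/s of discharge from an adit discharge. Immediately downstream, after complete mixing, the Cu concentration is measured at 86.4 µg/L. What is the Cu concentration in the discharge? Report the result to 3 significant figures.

Mass balance: 1.820·3.100 + 0.3000·Cₑ = 2.120·86.40
→ Cₑ = (2.120·86.40 − 1.820·3.100) / 0.3000 = 591.8 µg/L.

592 µg/L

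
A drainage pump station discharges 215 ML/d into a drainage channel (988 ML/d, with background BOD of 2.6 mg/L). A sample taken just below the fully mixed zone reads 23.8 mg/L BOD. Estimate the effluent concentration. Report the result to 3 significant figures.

Mass balance: 988.0·2.600 + 215.0·Cₑ = 1203·23.80
→ Cₑ = (1203·23.80 − 988.0·2.600) / 215.0 = 121.2 mg/L.

121 mg/L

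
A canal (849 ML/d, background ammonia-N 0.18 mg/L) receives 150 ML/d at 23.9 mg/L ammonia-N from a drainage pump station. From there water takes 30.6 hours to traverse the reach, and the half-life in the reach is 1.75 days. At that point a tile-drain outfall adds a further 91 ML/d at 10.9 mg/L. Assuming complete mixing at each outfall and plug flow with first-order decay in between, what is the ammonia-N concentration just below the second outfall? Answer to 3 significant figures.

Conservation of mass: C = (849.0·0.1800 + 150.0·23.90) / 999.0 = 3738/999.0 = 3.742 mg/L; combined flow 999.0 ML/d.
Half-life 1.75 d → k = ln 2 / 1.75 = 0.3961 d⁻¹.
Decay over the reach: 3.742·exp(−kt) = 3.742·0.6035 = 2.258 mg/L.
At the second outfall, C = (999.0·2.258 + 91.00·10.90) / (999.0 + 91.00) = 2.980 mg/L.

2.98 mg/L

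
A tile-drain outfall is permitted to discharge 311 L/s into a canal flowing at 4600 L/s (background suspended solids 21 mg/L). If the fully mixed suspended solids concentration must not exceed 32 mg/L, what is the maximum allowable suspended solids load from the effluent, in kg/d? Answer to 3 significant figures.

Mass balance at the limit: 4600·21.00 + 311.0·Cₑ = 4911·32 → Cₑ = 194.7 mg/L.
311.0 L/s = 0.3110 m³/s. Load = 0.3110 m³/s × 194.7 g/m³ × 86 400 s/d = 5232 kg/d.

5230 kg/d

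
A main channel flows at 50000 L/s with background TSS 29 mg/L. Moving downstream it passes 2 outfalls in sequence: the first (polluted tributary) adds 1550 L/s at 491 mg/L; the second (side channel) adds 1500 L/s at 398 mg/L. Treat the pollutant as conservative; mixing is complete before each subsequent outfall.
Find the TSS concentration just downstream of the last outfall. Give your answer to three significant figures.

Outfall 1: combined Q = 51550 L/s; C = (50000·29.00 + 1550·491.0)/51550 = 42.89 mg/L.
Outfall 2: combined Q = 53050 L/s; C = (51550·42.89 + 1500·398.0)/53050 = 52.93 mg/L.

52.9 mg/L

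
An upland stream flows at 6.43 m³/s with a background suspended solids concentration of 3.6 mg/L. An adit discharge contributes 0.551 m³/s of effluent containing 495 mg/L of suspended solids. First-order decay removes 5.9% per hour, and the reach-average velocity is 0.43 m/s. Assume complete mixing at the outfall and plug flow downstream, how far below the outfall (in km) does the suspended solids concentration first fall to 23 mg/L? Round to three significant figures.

15.6 km

Mixed concentration C = ΣQC/ΣQ = (6.430·3.600 + 0.5510·495.0) / 6.981 = 295.9/6.981 = 42.39 mg/L.
5.9%/h lost → k = −ln(1 − 0.059) = 0.06081 h⁻¹.
Set 42.39·exp(−k·t) = 23 → t = ln(42.39/23)/k = 36190 s = 10.05 h.
Distance = v·t = 0.43·36190 = 15560 m = 15.56 km.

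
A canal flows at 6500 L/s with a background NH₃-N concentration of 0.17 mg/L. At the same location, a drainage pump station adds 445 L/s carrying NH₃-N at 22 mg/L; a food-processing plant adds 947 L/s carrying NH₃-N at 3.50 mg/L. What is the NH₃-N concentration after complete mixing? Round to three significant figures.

After mixing, C = (6500·0.1700 + 445.0·22.00 + 947.0·3.500) / 7892 = 14210/7892 = 1.800 mg/L.

1.80 mg/L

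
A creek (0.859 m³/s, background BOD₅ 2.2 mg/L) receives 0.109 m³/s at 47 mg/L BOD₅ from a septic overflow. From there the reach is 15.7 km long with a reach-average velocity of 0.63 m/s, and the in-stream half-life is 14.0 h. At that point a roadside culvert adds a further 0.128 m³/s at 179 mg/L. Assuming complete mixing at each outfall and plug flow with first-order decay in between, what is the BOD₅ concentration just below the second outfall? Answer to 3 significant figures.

25.4 mg/L

Flow-weighted average: C = (0.8590·2.200 + 0.1090·47.00) / 0.9680 = 7.013/0.9680 = 7.245 mg/L; combined flow 0.9680 m³/s.
Travel time t = 15.7·1000 / 0.63 = 24920 s = 6.922 h.
Half-life 14.0 h → k = ln 2 / 14.0 = 0.04951 h⁻¹ = 1.188 d⁻¹.
Decay over the reach: 7.245·exp(−kt) = 7.245·0.7098 = 5.142 mg/L.
At the second outfall, C = (0.9680·5.142 + 0.1280·179.0) / (0.9680 + 0.1280) = 25.45 mg/L.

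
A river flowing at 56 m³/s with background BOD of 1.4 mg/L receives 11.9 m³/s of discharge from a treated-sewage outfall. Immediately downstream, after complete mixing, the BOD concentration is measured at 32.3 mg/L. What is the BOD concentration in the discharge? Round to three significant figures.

Mass balance: 56.00·1.400 + 11.90·Cₑ = 67.90·32.30
→ Cₑ = (67.90·32.30 − 56.00·1.400) / 11.90 = 177.7 mg/L.

178 mg/L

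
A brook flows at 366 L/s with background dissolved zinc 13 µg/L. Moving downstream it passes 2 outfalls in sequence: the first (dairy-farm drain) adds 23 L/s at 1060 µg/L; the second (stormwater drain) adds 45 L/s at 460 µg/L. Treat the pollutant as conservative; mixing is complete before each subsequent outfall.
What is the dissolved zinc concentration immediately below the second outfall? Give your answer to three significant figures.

115 µg/L

Outfall 1: combined Q = 389.0 L/s; C = (366.0·13.00 + 23.00·1060)/389.0 = 74.90 µg/L.
Outfall 2: combined Q = 434.0 L/s; C = (389.0·74.90 + 45.00·460.0)/434.0 = 114.8 µg/L.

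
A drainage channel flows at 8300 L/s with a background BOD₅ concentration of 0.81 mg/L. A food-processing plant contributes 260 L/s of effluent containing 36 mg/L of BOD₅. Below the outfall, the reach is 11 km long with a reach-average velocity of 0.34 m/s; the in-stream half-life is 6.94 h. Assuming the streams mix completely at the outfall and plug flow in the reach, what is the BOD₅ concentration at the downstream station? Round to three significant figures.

0.766 mg/L

Flow-weighted average: C = (8300·0.8100 + 260.0·36.00) / 8560 = 16080/8560 = 1.879 mg/L.
Travel time t = 11·1000 / 0.34 = 32350 s = 8.987 h.
Half-life 6.94 h → k = ln 2 / 6.94 = 0.09988 h⁻¹ = 2.397 d⁻¹.
First-order decay: C = 1.879·exp(−k·t) = 1.879·0.4076 = 0.7657 mg/L.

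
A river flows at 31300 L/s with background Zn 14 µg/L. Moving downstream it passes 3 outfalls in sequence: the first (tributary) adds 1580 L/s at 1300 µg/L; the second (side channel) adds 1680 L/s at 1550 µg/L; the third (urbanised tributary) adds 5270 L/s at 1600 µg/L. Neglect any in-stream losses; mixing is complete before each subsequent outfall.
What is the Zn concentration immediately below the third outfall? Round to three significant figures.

Outfall 1: combined Q = 32880 L/s; C = (31300·14.00 + 1580·1300)/32880 = 75.80 µg/L.
Outfall 2: combined Q = 34560 L/s; C = (32880·75.80 + 1680·1550)/34560 = 147.5 µg/L.
Outfall 3: combined Q = 39830 L/s; C = (34560·147.5 + 5270·1600)/39830 = 339.6 µg/L.

340 µg/L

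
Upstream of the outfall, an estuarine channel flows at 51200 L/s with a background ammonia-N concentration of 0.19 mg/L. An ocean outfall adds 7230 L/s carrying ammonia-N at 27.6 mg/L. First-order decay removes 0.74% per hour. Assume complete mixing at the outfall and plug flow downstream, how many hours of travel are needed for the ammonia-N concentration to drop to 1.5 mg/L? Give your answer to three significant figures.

117 h

Conservation of mass: C = (51200·0.1900 + 7230·27.60) / 58430 = 209300/58430 = 3.582 mg/L.
0.74%/h lost → k = −ln(1 − 0.0074) = 0.007428 h⁻¹.
3.582·exp(−k·t) = 1.5 → t = ln(3.582/1.5)/k = 421800 s = 117.2 h.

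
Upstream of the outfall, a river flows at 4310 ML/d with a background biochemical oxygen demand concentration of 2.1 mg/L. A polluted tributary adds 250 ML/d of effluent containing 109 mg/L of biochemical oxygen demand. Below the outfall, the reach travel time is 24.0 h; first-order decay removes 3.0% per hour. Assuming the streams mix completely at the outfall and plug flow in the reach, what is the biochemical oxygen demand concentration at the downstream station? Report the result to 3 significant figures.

Mixed concentration C = ΣQC/ΣQ = (4310·2.100 + 250.0·109.0) / 4560 = 36300/4560 = 7.961 mg/L.
3.0%/h lost → k = −ln(1 − 0.03) = 0.03046 h⁻¹.
Decay over the reach: 7.961·exp(−kt) = 7.961·0.4814 = 3.832 mg/L.

3.83 mg/L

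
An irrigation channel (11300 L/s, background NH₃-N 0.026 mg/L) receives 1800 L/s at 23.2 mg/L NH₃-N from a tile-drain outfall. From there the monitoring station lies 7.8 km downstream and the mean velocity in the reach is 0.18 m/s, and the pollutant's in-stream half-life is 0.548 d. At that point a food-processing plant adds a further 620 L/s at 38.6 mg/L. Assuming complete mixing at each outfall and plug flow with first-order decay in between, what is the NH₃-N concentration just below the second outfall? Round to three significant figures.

Mixed concentration C = ΣQC/ΣQ = (11300·0.02600 + 1800·23.20) / 13100 = 42050/13100 = 3.210 mg/L; combined flow 13100 L/s.
Travel time t = 7.8·1000 / 0.18 = 43330 s = 12.04 h.
Half-life 0.548 d → k = ln 2 / 0.548 = 1.265 d⁻¹.
Applying C = C₀e^(−kt): 3.210 × 0.5303 = 1.702 mg/L.
At the second outfall, C = (13100·1.702 + 620.0·38.60) / (13100 + 620.0) = 3.370 mg/L.

3.37 mg/L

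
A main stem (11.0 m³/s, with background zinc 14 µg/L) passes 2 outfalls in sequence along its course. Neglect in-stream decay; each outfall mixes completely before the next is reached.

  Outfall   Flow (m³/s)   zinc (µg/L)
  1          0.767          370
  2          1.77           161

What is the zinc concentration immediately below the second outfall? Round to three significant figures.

After outfall 1: Q = 11.00 + 0.7670 = 11.77 m³/s; C = (11.00·14.00 + 0.7670·370.0)/11.77 = 37.20 µg/L.
After outfall 2: Q = 11.77 + 1.770 = 13.54 m³/s; C = (11.77·37.20 + 1.770·161.0)/13.54 = 53.39 µg/L.

53.4 µg/L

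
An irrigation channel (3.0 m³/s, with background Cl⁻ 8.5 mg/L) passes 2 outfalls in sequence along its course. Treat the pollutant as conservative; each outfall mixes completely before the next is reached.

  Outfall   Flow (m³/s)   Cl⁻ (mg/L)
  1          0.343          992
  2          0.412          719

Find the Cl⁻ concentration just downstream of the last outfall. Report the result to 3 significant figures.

After outfall 1: Q = 3.000 + 0.3430 = 3.343 m³/s; C = (3.000·8.500 + 0.3430·992.0)/3.343 = 109.4 mg/L.
After outfall 2: Q = 3.343 + 0.4120 = 3.755 m³/s; C = (3.343·109.4 + 0.4120·719.0)/3.755 = 176.3 mg/L.

176 mg/L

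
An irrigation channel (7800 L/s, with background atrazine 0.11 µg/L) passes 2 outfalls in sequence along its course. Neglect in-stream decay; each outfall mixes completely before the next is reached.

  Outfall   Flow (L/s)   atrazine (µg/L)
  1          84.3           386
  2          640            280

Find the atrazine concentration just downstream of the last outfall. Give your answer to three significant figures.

24.9 µg/L

Below outfall 1: Q → 7884 L/s, C = (7800·0.1100 + 84.30·386.0)/7884 = 4.236 µg/L.
Below outfall 2: Q → 8524 L/s, C = (7884·4.236 + 640.0·280.0)/8524 = 24.94 µg/L.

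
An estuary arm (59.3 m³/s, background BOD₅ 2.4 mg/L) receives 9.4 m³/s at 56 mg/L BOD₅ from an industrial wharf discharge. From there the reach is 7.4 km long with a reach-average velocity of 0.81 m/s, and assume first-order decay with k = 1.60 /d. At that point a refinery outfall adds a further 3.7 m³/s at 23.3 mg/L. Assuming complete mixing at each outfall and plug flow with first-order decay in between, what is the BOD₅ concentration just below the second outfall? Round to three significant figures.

8.99 mg/L

Flow-weighted average: C = (59.30·2.400 + 9.400·56.00) / 68.70 = 668.7/68.70 = 9.734 mg/L; combined flow 68.70 m³/s.
Travel time t = 7.4·1000 / 0.81 = 9136 s = 2.538 h.
Applying C = C₀e^(−kt): 9.734 × 0.8444 = 8.219 mg/L.
At the second outfall, C = (68.70·8.219 + 3.700·23.30) / (68.70 + 3.700) = 8.990 mg/L.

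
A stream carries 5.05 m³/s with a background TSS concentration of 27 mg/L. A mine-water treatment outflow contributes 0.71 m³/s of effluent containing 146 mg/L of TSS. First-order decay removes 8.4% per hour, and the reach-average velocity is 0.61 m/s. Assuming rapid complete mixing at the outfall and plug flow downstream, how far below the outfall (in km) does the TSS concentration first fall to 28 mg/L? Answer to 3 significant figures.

After mixing, C = (5.050·27.00 + 0.7100·146.0) / 5.760 = 240.0/5.760 = 41.67 mg/L.
8.4%/h lost → k = −ln(1 − 0.084) = 0.08774 h⁻¹.
Set 41.67·exp(−k·t) = 28 → t = ln(41.67/28)/k = 16310 s = 4.531 h.
Distance = v·t = 0.61·16310 = 9950 m = 9.950 km.

9.95 km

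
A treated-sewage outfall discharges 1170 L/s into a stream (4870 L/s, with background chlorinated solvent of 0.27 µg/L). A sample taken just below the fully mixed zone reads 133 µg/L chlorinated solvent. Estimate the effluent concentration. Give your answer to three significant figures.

Mass balance: 4870·0.2700 + 1170·Cₑ = 6040·133.0
→ Cₑ = (6040·133.0 − 4870·0.2700) / 1170 = 685.5 µg/L.

685 µg/L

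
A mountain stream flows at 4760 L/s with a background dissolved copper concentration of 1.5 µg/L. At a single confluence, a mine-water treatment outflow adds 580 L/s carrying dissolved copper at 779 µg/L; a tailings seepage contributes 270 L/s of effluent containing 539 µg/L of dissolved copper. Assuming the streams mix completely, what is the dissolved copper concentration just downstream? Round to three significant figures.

Mixed concentration C = ΣQC/ΣQ = (4760·1.500 + 580.0·779.0 + 270.0·539.0) / 5610 = 604500/5610 = 107.8 µg/L.

108 µg/L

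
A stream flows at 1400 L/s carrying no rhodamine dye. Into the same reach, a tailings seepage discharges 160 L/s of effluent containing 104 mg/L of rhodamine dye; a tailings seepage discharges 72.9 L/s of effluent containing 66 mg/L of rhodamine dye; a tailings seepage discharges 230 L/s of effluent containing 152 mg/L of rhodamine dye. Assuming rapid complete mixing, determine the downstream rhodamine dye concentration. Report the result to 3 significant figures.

30.3 mg/L

After mixing, C = (1400·0 + 160.0·104.0 + 72.90·66.00 + 230.0·152.0) / 1863 = 56410/1863 = 30.28 mg/L.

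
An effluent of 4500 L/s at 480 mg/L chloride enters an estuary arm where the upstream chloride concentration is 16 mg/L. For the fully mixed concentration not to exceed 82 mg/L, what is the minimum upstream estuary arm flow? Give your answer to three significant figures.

27100 L/s

Set C_mix = 82: (Q·16.00 + 4500·480.0) / (Q + 4500) = 82
→ Q = 4500·(480.0 − 82)/(82 − 16.00) = 27140 L/s.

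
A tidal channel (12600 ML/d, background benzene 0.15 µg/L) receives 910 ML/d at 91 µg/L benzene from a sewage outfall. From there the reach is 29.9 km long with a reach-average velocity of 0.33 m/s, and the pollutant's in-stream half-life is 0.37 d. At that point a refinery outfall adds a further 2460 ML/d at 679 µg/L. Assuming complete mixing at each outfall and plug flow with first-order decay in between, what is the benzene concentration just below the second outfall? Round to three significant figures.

After mixing, C = (12600·0.1500 + 910.0·91.00) / 13510 = 84700/13510 = 6.269 µg/L; combined flow 13510 ML/d.
Travel time t = 29.9·1000 / 0.33 = 90610 s = 25.17 h.
Half-life 0.37 d → k = ln 2 / 0.37 = 1.873 d⁻¹.
Decay over the reach: 6.269·exp(−kt) = 6.269·0.1402 = 0.8791 µg/L.
At the second outfall, C = (13510·0.8791 + 2460·679.0) / (13510 + 2460) = 105.3 µg/L.

105 µg/L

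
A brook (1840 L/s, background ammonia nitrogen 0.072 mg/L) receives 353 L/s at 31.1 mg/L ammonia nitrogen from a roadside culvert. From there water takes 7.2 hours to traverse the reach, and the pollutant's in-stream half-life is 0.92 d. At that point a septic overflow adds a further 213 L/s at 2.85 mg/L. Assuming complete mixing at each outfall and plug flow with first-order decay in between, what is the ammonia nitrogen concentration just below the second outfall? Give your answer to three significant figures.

After mixing, C = (1840·0.07200 + 353.0·31.10) / 2193 = 11110/2193 = 5.066 mg/L; combined flow 2193 L/s.
Half-life 0.92 d → k = ln 2 / 0.92 = 0.7534 d⁻¹.
First-order decay: C = 5.066·exp(−k·t) = 5.066·0.7977 = 4.042 mg/L.
At the second outfall, C = (2193·4.042 + 213.0·2.850) / (2193 + 213.0) = 3.936 mg/L.

3.94 mg/L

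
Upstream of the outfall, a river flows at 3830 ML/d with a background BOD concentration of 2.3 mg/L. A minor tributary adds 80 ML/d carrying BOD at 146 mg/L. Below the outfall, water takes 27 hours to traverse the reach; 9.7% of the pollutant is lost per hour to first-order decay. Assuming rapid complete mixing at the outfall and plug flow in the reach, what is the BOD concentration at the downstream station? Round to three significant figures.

0.333 mg/L

After mixing, C = (3830·2.300 + 80.00·146.0) / 3910 = 20490/3910 = 5.240 mg/L.
9.7%/h lost → k = −ln(1 − 0.097) = 0.1020 h⁻¹.
Applying C = C₀e^(−kt): 5.240 × 0.06362 = 0.3334 mg/L.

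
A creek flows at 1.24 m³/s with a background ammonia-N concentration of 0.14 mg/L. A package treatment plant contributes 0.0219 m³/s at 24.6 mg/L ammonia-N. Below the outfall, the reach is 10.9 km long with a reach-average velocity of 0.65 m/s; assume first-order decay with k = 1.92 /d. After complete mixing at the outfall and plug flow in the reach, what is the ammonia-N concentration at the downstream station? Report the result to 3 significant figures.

0.389 mg/L

Flow-weighted average: C = (1.240·0.1400 + 0.02190·24.60) / 1.262 = 0.7123/1.262 = 0.5645 mg/L.
Travel time t = 10.9·1000 / 0.65 = 16770 s = 4.658 h.
After decay, C = 0.5645 × e^(−kt) = 0.5645 × 0.6889 = 0.3889 mg/L.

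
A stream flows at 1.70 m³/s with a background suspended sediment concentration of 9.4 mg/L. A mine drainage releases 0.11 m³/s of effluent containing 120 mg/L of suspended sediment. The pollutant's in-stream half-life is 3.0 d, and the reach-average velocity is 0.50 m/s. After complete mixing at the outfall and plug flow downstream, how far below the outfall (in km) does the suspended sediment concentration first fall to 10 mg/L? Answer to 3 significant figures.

After mixing, C = (1.700·9.400 + 0.1100·120.0) / 1.810 = 29.18/1.810 = 16.12 mg/L.
Half-life 3.0 d → k = ln 2 / 3.0 = 0.2310 d⁻¹.
Set 16.12·exp(−k·t) = 10 → t = ln(16.12/10)/k = 178600 s = 49.61 h.
Distance = v·t = 0.50·178600 = 89290 m = 89.29 km.

89.3 km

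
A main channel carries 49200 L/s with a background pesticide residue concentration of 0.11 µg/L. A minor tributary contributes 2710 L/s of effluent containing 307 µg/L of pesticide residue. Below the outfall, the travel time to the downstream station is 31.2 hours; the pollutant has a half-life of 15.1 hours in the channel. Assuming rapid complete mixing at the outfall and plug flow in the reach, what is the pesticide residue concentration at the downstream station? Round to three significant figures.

Flow-weighted average: C = (49200·0.1100 + 2710·307.0) / 51910 = 837400/51910 = 16.13 µg/L.
Half-life 15.1 h → k = ln 2 / 15.1 = 0.04590 h⁻¹ = 1.102 d⁻¹.
First-order decay: C = 16.13·exp(−k·t) = 16.13·0.2388 = 3.852 µg/L.

3.85 µg/L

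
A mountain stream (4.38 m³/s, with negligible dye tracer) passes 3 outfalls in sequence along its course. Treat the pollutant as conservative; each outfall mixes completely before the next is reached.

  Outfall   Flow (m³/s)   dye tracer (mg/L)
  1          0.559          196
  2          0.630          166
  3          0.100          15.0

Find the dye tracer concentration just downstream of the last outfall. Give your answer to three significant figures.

38.0 mg/L

After outfall 1: Q = 4.380 + 0.5590 = 4.939 m³/s; C = (4.380·0 + 0.5590·196.0)/4.939 = 22.18 mg/L.
After outfall 2: Q = 4.939 + 0.6300 = 5.569 m³/s; C = (4.939·22.18 + 0.6300·166.0)/5.569 = 38.45 mg/L.
After outfall 3: Q = 5.569 + 0.1000 = 5.669 m³/s; C = (5.569·38.45 + 0.1000·15.00)/5.669 = 38.04 mg/L.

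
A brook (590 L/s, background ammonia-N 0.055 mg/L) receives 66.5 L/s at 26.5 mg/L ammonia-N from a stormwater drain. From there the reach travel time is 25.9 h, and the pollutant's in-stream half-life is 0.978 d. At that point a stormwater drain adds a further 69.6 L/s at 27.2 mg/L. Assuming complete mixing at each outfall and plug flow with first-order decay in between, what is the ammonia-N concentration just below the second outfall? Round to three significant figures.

3.76 mg/L

After mixing, C = (590.0·0.05500 + 66.50·26.50) / 656.5 = 1795/656.5 = 2.734 mg/L; combined flow 656.5 L/s.
Half-life 0.978 d → k = ln 2 / 0.978 = 0.7087 d⁻¹.
First-order decay: C = 2.734·exp(−k·t) = 2.734·0.4654 = 1.272 mg/L.
Second outfall: C = (656.5·1.272 + 69.60·27.20)/726.1 = 3.758 mg/L.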